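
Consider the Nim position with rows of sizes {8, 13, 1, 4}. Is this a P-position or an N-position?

P-position

Compute the nim-sum pairwise:
8 ^ 13 = 5
5 ^ 1 = 4
4 ^ 4 = 0
The nim-sum is 0, so this is a P-position: the player to move is in a losing position under optimal play.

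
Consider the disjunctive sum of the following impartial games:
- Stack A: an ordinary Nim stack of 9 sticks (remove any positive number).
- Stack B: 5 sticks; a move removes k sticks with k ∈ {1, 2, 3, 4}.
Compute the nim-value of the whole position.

9

Stack A is a plain Nim stack of size 9, so its Grundy value is 9.
Grundy values for stack B (subtraction set {1, 2, 3, 4}):
g(0) = mex{} = 0
g(1) = mex{0} = 1
g(2) = mex{0,1} = 2
g(3) = mex{0,1,2} = 3
g(4) = mex{0,1,2,3} = 4
g(5) = mex{1,2,3,4} = 0
So g(5) = 0.
By the Sprague-Grundy theorem, the Grundy value of a sum of independent games is the XOR of the component values.
Combined value = 9 ⊕ 0 = 9.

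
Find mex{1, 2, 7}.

0

0 is not in the set, so the mex is 0.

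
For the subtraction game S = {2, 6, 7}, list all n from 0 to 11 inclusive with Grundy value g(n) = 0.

0, 1, 4, 5, 9

Compute g(0), g(1), … for moves {2, 6, 7}:
g(0) = mex{} = 0
g(1) = mex{} = 0
g(2) = mex{0} = 1
g(3) = mex{0} = 1
g(4) = mex{1} = 0
g(5) = mex{1} = 0
g(6) = mex{0} = 1
g(7) = mex{0} = 1
g(8) = mex{0,1} = 2
g(9) = mex{1} = 0
g(10) = mex{0,1,2} = 3
g(11) = mex{0} = 1
The P-positions (g = 0) in 0..11 are 0, 1, 4, 5, 9.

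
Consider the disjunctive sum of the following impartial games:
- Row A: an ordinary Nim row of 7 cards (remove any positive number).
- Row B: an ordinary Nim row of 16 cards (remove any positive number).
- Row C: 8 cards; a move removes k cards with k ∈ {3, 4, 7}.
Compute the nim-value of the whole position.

Row A is a plain Nim row of size 7, so its Grundy value is 7.
Row B is a plain Nim row of size 16, so its Grundy value is 16.
For row C, compute g(0), g(1), … with moves {3, 4, 7}:
g(0) = mex{} = 0
g(1) = mex{} = 0
g(2) = mex{} = 0
g(3) = mex{0} = 1
g(4) = mex{0} = 1
g(5) = mex{0} = 1
g(6) = mex{0,1} = 2
g(7) = mex{0,1} = 2
g(8) = mex{0,1} = 2
So g(8) = 2.
The value of a disjunctive sum is the nim-sum of the parts.
Combined value = 7 XOR 16 XOR 2 = 21.

21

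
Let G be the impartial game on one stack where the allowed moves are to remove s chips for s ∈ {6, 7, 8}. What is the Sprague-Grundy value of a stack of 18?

0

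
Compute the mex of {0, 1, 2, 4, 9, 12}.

3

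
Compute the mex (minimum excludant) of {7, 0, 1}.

The values 0, 1 are all present; 2 is the first non-negative integer missing from the set.

2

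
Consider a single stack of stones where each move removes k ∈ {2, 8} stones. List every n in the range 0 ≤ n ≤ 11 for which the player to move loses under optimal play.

0, 1, 4, 5, 10, 11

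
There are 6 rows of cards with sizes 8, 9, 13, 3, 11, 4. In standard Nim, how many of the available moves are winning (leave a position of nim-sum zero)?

Nim-sum: 8 ⊕ 9 ⊕ 13 ⊕ 3 ⊕ 11 ⊕ 4 = 0.
The nim-sum is already 0, so every move leaves a nonzero nim-sum — there are no winning moves.

0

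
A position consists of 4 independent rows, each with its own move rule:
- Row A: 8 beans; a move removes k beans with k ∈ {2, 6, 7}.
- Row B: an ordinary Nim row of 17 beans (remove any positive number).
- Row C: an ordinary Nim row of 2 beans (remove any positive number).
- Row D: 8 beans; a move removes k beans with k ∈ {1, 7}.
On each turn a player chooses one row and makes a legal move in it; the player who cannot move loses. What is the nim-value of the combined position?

17

For row A, compute g(0), g(1), … with moves {2, 6, 7}:
k:     0  1  2  3  4  5  6  7  8
g(k):  0  0  1  1  0  0  1  1  2
So g(8) = 2.
Row B is a plain Nim row of size 17, so its Grundy value is 17.
Row C is a plain Nim row of size 2, so its Grundy value is 2.
For row D, compute g(0), g(1), … with moves {1, 7}:
g(0) = mex{} = 0
g(1) = mex{0} = 1
g(2) = mex{1} = 0
g(3) = mex{0} = 1
g(4) = mex{1} = 0
g(5) = mex{0} = 1
g(6) = mex{1} = 0
g(7) = mex{0} = 1
g(8) = mex{1} = 0
So g(8) = 0.
The value of a disjunctive sum is the nim-sum of the parts.
Combined value = 2 ⊕ 17 ⊕ 2 ⊕ 0 = 17.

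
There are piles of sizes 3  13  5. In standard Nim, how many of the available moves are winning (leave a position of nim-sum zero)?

1

Compute the nim-sum pairwise:
3 ^ 13 = 14
14 ^ 5 = 11
The overall nim-sum is X = 11. A pile of size p has a winning move iff p XOR X < p (reduce it to p XOR X).
  3: 3 XOR 11 = 8 ≥ 3 — no move.
  13: 13 XOR 11 = 6 < 13 — winning move (to 6).
  5: 5 XOR 11 = 14 ≥ 5 — no move.
That gives 1 winning move.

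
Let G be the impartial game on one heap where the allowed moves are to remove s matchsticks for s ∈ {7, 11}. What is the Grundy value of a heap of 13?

Grundy values for subtraction set {7, 11}:
k:     0  1  2  3  4  5  6  7  8  9 10 11 12 13
g(k):  0  0  0  0  0  0  0  1  1  1  1  1  1  1
So g(13) = 1.

1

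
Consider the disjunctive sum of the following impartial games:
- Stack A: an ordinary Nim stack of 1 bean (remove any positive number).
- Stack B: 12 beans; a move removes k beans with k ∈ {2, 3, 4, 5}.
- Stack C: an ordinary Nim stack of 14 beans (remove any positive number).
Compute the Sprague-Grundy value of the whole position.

13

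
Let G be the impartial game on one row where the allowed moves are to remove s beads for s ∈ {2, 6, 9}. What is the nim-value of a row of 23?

0

Grundy values for subtraction set {2, 6, 9}:
k:     0  1  2  3  4  5  6  7  8  9 10 11 12 13 14 15 16 17 18 19 20 21 22 23
g(k):  0  0  1  1  0  0  1  1  0  2  1  3  0  2  1  0  0  1  1  0  0  1  1  0
So g(23) = 0.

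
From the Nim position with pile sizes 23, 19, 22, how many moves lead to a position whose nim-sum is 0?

3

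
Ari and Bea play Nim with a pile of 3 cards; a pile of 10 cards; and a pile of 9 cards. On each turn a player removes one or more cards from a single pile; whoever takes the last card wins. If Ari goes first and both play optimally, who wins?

Nim-sum: 3 ⊕ 10 ⊕ 9 = 0.
The nim-sum is 0, so this is a P-position: the player to move is in a losing position under optimal play; Ari is about to move from it and so loses — Bea wins.

Bea wins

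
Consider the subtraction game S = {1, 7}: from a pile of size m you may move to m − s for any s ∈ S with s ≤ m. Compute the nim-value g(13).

1

Grundy values for subtraction set {1, 7}:
g(0) = mex{} = 0
g(1) = mex{0} = 1
g(2) = mex{1} = 0
g(3) = mex{0} = 1
g(4) = mex{1} = 0
g(5) = mex{0} = 1
g(6) = mex{1} = 0
g(7) = mex{0} = 1
g(8) = mex{1} = 0
g(9) = mex{0} = 1
g(10) = mex{1} = 0
g(11) = mex{0} = 1
g(12) = mex{1} = 0
g(13) = mex{0} = 1
So g(13) = 1.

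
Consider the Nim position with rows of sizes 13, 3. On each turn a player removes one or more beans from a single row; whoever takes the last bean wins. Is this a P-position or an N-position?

N-position

In binary:
  1101  (13)
  0011  (3)
  ----
  1110  (14)
The nim-sum is 14 ≠ 0, so this is an N-position: the player to move can win.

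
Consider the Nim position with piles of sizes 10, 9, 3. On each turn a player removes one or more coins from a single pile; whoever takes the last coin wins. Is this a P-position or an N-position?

Bitwise XOR of the heap sizes:
  1010  (10)
  1001  (9)
  0011  (3)
  ----
  0000  (0)
The nim-sum is 0, so this is a P-position: the player to move is in a losing position under optimal play.

P-position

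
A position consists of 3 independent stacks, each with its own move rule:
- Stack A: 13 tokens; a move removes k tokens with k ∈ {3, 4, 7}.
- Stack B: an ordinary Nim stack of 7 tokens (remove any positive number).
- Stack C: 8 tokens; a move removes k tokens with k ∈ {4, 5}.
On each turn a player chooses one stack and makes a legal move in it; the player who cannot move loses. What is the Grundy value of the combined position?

Grundy values for stack A (subtraction set {3, 4, 7}):
g(0) = mex{} = 0
g(1) = mex{} = 0
g(2) = mex{} = 0
g(3) = mex{0} = 1
g(4) = mex{0} = 1
g(5) = mex{0} = 1
g(6) = mex{0,1} = 2
g(7) = mex{0,1} = 2
g(8) = mex{0,1} = 2
g(9) = mex{0,1,2} = 3
g(10) = mex{1,2} = 0
g(11) = mex{1,2} = 0
g(12) = mex{1,2,3} = 0
g(13) = mex{0,2,3} = 1
So g(13) = 1.
Stack B is a plain Nim stack of size 7, so its Grundy value is 7.
For stack C, compute g(0), g(1), … with moves {4, 5}:
k:     0  1  2  3  4  5  6  7  8
g(k):  0  0  0  0  1  1  1  1  2
So g(8) = 2.
The value of a disjunctive sum is the nim-sum of the parts.
Combined value = 1 XOR 7 XOR 2 = 4.

4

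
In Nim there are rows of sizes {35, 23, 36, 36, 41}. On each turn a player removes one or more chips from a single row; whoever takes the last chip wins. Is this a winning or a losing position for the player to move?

In binary:
  100011  (35)
  010111  (23)
  100100  (36)
  100100  (36)
  101001  (41)
  ------
  011101  (29)
The nim-sum is 29 ≠ 0, so this is an N-position: the player to move can win.

Winning position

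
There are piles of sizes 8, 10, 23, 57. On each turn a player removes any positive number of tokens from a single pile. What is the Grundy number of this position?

44

Compute the nim-sum pairwise:
8 ⊕ 10 = 2
2 ⊕ 23 = 21
21 ⊕ 57 = 44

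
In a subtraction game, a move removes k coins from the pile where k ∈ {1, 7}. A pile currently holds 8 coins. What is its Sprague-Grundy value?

Compute g(0), g(1), … for moves {1, 7}:
k:     0  1  2  3  4  5  6  7  8
g(k):  0  1  0  1  0  1  0  1  0
So g(8) = 0.

0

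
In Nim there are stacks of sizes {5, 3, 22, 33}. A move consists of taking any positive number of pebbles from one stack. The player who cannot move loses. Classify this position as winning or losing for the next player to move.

Nim-sum: 5 XOR 3 XOR 22 XOR 33 = 49.
The nim-sum is 49 ≠ 0, so this is an N-position: the player to move can win.

Winning position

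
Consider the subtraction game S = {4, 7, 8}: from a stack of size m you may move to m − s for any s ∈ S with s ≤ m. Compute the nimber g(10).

Compute g(0), g(1), … for moves {4, 7, 8}:
k:     0  1  2  3  4  5  6  7  8  9 10
g(k):  0  0  0  0  1  1  1  1  2  2  2
So g(10) = 2.

2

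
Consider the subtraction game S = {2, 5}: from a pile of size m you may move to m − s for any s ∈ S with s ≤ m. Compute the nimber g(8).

0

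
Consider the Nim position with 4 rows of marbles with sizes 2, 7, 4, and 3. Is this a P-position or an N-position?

Compute the nim-sum pairwise:
2 ^ 7 = 5
5 ^ 4 = 1
1 ^ 3 = 2
The nim-sum is 2 ≠ 0, so this is an N-position: the player to move can win.

N-position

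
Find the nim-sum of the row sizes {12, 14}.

2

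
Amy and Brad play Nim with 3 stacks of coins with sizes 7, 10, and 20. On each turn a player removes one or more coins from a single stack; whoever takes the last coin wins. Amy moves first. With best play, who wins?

Amy wins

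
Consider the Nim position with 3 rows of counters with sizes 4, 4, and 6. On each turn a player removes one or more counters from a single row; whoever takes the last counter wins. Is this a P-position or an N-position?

N-position

Compute the nim-sum pairwise:
4 XOR 4 = 0
0 XOR 6 = 6
The nim-sum is 6 ≠ 0, so this is an N-position: the player to move can win.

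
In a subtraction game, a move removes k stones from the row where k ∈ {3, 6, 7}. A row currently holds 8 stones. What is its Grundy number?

Compute g(0), g(1), … for moves {3, 6, 7}:
k:     0  1  2  3  4  5  6  7  8
g(k):  0  0  0  1  1  1  2  2  2
So g(8) = 2.

2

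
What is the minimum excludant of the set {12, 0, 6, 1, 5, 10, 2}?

3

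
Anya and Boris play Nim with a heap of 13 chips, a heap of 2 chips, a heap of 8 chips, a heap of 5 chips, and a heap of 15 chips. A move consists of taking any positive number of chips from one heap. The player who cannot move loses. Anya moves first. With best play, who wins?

Compute the nim-sum pairwise:
13 XOR 2 = 15
15 XOR 8 = 7
7 XOR 5 = 2
2 XOR 15 = 13
The nim-sum is 13 ≠ 0, so this is an N-position: the player to move can win; Anya has a winning move.

Anya wins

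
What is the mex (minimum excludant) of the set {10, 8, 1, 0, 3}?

2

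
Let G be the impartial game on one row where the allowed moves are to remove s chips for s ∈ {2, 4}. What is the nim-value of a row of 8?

Build the Grundy sequence with g(k) = mex{g(k−s) : s ∈ {2, 4}, s ≤ k}:
k:     0  1  2  3  4  5  6  7  8
g(k):  0  0  1  1  2  2  0  0  1
So g(8) = 1.

1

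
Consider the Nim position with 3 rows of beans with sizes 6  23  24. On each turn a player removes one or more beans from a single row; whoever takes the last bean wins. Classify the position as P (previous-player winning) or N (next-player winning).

N-position

Bitwise XOR of the heap sizes:
  00110  (6)
  10111  (23)
  11000  (24)
  -----
  01001  (9)
The nim-sum is 9 ≠ 0, so this is an N-position: the player to move can win.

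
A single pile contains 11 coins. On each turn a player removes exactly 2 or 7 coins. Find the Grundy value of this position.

1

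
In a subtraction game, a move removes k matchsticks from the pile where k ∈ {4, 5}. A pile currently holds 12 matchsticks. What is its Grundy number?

0

Build the Grundy sequence with g(k) = mex{g(k−s) : s ∈ {4, 5}, s ≤ k}:
g(0) = mex{} = 0
g(1) = mex{} = 0
g(2) = mex{} = 0
g(3) = mex{} = 0
g(4) = mex{0} = 1
g(5) = mex{0} = 1
g(6) = mex{0} = 1
g(7) = mex{0} = 1
g(8) = mex{0,1} = 2
g(9) = mex{1} = 0
g(10) = mex{1} = 0
g(11) = mex{1} = 0
g(12) = mex{1,2} = 0
So g(12) = 0.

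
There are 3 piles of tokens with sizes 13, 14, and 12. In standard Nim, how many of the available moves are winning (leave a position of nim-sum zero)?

3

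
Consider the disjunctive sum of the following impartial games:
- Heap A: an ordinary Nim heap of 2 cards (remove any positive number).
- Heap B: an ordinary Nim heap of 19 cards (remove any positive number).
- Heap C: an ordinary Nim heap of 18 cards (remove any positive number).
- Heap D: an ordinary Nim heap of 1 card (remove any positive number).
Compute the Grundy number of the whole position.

2

Heap A is a plain Nim heap of size 2, so its Grundy value is 2.
Heap B is a plain Nim heap of size 19, so its Grundy value is 19.
Heap C is a plain Nim heap of size 18, so its Grundy value is 18.
Heap D is a plain Nim heap of size 1, so its Grundy value is 1.
The value of a disjunctive sum is the nim-sum of the parts.
Combined value = 2 ⊕ 19 ⊕ 18 ⊕ 1 = 2.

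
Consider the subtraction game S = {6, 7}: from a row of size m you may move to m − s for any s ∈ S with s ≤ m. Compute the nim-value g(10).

1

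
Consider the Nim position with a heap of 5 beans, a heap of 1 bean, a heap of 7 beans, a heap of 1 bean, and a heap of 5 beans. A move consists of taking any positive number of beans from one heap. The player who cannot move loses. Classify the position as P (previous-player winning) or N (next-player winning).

N-position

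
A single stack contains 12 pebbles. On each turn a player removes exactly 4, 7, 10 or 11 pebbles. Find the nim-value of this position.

Compute g(0), g(1), … for moves {4, 7, 10, 11}:
k:     0  1  2  3  4  5  6  7  8  9 10 11 12
g(k):  0  0  0  0  1  1  1  1  2  2  2  2  3
So g(12) = 3.

3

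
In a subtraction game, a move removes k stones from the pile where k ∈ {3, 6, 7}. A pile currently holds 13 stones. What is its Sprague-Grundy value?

1

Build the Grundy sequence with g(k) = mex{g(k−s) : s ∈ {3, 6, 7}, s ≤ k}:
k:     0  1  2  3  4  5  6  7  8  9 10 11 12 13
g(k):  0  0  0  1  1  1  2  2  2  3  0  0  0  1
So g(13) = 1.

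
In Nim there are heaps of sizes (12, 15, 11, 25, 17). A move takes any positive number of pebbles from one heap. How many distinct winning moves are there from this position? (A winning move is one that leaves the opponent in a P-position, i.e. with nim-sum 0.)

Compute the nim-sum pairwise:
12 XOR 15 = 3
3 XOR 11 = 8
8 XOR 25 = 17
17 XOR 17 = 0
The nim-sum is already 0, so every move leaves a nonzero nim-sum — there are no winning moves.

0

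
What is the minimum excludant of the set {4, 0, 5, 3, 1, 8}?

2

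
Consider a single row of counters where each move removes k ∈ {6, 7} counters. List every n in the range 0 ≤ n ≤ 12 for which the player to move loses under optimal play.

0, 1, 2, 3, 4, 5

Build the Grundy sequence with g(k) = mex{g(k−s) : s ∈ {6, 7}, s ≤ k}:
k:     0  1  2  3  4  5  6  7  8  9 10 11 12
g(k):  0  0  0  0  0  0  1  1  1  1  1  1  2
The P-positions (g = 0) in 0..12 are 0, 1, 2, 3, 4, 5.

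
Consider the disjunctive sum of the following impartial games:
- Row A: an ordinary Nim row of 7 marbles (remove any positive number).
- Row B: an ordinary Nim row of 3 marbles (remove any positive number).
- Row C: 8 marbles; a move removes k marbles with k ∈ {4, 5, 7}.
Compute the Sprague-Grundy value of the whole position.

6

Row A is a plain Nim row of size 7, so its Grundy value is 7.
Row B is a plain Nim row of size 3, so its Grundy value is 3.
Build the Grundy sequence for row C with g(k) = mex{g(k−s) : s ∈ {4, 5, 7}, s ≤ k}:
k:     0  1  2  3  4  5  6  7  8
g(k):  0  0  0  0  1  1  1  1  2
So g(8) = 2.
The value of a disjunctive sum is the nim-sum of the parts.
Combined value = 7 XOR 3 XOR 2 = 6.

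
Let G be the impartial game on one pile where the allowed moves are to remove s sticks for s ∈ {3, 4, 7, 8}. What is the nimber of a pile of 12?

0

Grundy values for subtraction set {3, 4, 7, 8}:
g(0) = mex{} = 0
g(1) = mex{} = 0
g(2) = mex{} = 0
g(3) = mex{0} = 1
g(4) = mex{0} = 1
g(5) = mex{0} = 1
g(6) = mex{0,1} = 2
g(7) = mex{0,1} = 2
g(8) = mex{0,1} = 2
g(9) = mex{0,1,2} = 3
g(10) = mex{0,1,2} = 3
g(11) = mex{1,2} = 0
g(12) = mex{1,2,3} = 0
So g(12) = 0.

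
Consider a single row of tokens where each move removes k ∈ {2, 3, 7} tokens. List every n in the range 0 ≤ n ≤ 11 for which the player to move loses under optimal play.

0, 1, 5, 6, 10, 11

Compute g(0), g(1), … for moves {2, 3, 7}:
k:     0  1  2  3  4  5  6  7  8  9 10 11
g(k):  0  0  1  1  2  0  0  1  1  2  0  0
The P-positions (g = 0) in 0..11 are 0, 1, 5, 6, 10, 11.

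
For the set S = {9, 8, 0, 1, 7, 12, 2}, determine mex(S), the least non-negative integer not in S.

The values 0, 1, 2 are all present; 3 is the first non-negative integer missing from the set.

3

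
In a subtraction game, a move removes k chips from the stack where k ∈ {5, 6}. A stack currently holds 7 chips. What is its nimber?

1

Compute g(0), g(1), … for moves {5, 6}:
k:     0  1  2  3  4  5  6  7
g(k):  0  0  0  0  0  1  1  1
So g(7) = 1.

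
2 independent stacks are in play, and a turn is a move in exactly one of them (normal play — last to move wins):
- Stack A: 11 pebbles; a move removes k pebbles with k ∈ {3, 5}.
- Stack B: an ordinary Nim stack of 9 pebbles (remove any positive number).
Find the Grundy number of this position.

Grundy values for stack A (subtraction set {3, 5}):
g(0) = mex{} = 0
g(1) = mex{} = 0
g(2) = mex{} = 0
g(3) = mex{0} = 1
g(4) = mex{0} = 1
g(5) = mex{0} = 1
g(6) = mex{0,1} = 2
g(7) = mex{0,1} = 2
g(8) = mex{1} = 0
g(9) = mex{1,2} = 0
g(10) = mex{1,2} = 0
g(11) = mex{0,2} = 1
So g(11) = 1.
Stack B is a plain Nim stack of size 9, so its Grundy value is 9.
The value of a disjunctive sum is the nim-sum of the parts.
Combined value = 1 XOR 9 = 8.

8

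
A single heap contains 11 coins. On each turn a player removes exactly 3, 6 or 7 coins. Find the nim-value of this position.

0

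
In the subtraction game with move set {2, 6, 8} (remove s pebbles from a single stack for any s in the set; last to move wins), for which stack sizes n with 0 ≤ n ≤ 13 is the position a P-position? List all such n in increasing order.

0, 1, 4, 5

Grundy values for subtraction set {2, 6, 8}:
g(0) = mex{} = 0
g(1) = mex{} = 0
g(2) = mex{0} = 1
g(3) = mex{0} = 1
g(4) = mex{1} = 0
g(5) = mex{1} = 0
g(6) = mex{0} = 1
g(7) = mex{0} = 1
g(8) = mex{0,1} = 2
g(9) = mex{0,1} = 2
g(10) = mex{0,1,2} = 3
g(11) = mex{0,1,2} = 3
g(12) = mex{0,1,3} = 2
g(13) = mex{0,1,3} = 2
The P-positions (g = 0) in 0..13 are 0, 1, 4, 5.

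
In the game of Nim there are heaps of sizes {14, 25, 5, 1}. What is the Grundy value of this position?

Compute the nim-sum pairwise:
14 ⊕ 25 = 23
23 ⊕ 5 = 18
18 ⊕ 1 = 19

19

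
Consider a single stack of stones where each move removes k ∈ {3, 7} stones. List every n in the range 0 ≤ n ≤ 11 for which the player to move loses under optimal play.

0, 1, 2, 6, 10, 11

Grundy values for subtraction set {3, 7}:
g(0) = mex{} = 0
g(1) = mex{} = 0
g(2) = mex{} = 0
g(3) = mex{0} = 1
g(4) = mex{0} = 1
g(5) = mex{0} = 1
g(6) = mex{1} = 0
g(7) = mex{0,1} = 2
g(8) = mex{0,1} = 2
g(9) = mex{0} = 1
g(10) = mex{1,2} = 0
g(11) = mex{1,2} = 0
The P-positions (g = 0) in 0..11 are 0, 1, 2, 6, 10, 11.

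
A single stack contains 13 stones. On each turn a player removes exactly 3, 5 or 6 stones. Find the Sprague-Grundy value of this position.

1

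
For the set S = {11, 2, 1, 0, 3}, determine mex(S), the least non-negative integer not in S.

The values 0, 1, 2, 3 are all present; 4 is the first non-negative integer missing from the set.

4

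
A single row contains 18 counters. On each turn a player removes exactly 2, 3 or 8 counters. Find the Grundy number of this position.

Grundy values for subtraction set {2, 3, 8}:
k:     0  1  2  3  4  5  6  7  8  9 10 11 12 13 14 15 16 17 18
g(k):  0  0  1  1  2  0  0  1  1  2  0  0  1  1  2  0  0  1  1
So g(18) = 1.

1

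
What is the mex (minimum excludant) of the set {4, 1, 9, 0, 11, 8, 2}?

The values 0, 1, 2 are all present; 3 is the first non-negative integer missing from the set.

3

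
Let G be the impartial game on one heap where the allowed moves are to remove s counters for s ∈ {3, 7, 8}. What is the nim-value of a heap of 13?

Build the Grundy sequence with g(k) = mex{g(k−s) : s ∈ {3, 7, 8}, s ≤ k}:
k:     0  1  2  3  4  5  6  7  8  9 10 11 12 13
g(k):  0  0  0  1  1  1  0  2  2  1  3  0  0  2
So g(13) = 2.

2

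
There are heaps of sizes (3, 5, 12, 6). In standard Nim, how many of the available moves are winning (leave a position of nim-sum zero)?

1

Compute the nim-sum pairwise:
3 ⊕ 5 = 6
6 ⊕ 12 = 10
10 ⊕ 6 = 12
The overall nim-sum is X = 12. A heap of size p has a winning move iff p XOR X < p (reduce it to p XOR X).
  3: 3 XOR 12 = 15 ≥ 3 — no move.
  5: 5 XOR 12 = 9 ≥ 5 — no move.
  12: 12 XOR 12 = 0 < 12 — winning move (to 0).
  6: 6 XOR 12 = 10 ≥ 6 — no move.
That gives 1 winning move.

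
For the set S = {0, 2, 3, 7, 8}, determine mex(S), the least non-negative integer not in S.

1

0 is in the set but 1 is not, so the mex is 1.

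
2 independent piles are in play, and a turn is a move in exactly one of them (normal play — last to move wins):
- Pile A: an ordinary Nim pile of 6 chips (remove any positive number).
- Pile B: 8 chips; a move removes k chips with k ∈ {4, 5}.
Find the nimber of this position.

4

Pile A is a plain Nim pile of size 6, so its Grundy value is 6.
Grundy values for pile B (subtraction set {4, 5}):
g(0) = mex{} = 0
g(1) = mex{} = 0
g(2) = mex{} = 0
g(3) = mex{} = 0
g(4) = mex{0} = 1
g(5) = mex{0} = 1
g(6) = mex{0} = 1
g(7) = mex{0} = 1
g(8) = mex{0,1} = 2
So g(8) = 2.
By the Sprague-Grundy theorem, the Grundy value of a sum of independent games is the XOR of the component values.
Combined value = 6 XOR 2 = 4.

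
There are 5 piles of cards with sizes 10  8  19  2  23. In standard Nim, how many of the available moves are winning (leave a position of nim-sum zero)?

1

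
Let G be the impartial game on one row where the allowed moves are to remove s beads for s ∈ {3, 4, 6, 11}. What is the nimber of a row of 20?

Grundy values for subtraction set {3, 4, 6, 11}:
k:     0  1  2  3  4  5  6  7  8  9 10 11 12 13 14 15 16 17 18 19 20
g(k):  0  0  0  1  1  1  2  2  2  0  0  3  1  1  4  2  2  0  0  0  1
So g(20) = 1.

1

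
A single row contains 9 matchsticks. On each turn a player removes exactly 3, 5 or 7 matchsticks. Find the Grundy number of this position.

Compute g(0), g(1), … for moves {3, 5, 7}:
g(0) = mex{} = 0
g(1) = mex{} = 0
g(2) = mex{} = 0
g(3) = mex{0} = 1
g(4) = mex{0} = 1
g(5) = mex{0} = 1
g(6) = mex{0,1} = 2
g(7) = mex{0,1} = 2
g(8) = mex{0,1} = 2
g(9) = mex{0,1,2} = 3
So g(9) = 3.

3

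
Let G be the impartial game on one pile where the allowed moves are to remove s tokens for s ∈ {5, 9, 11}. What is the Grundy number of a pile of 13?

2

Grundy values for subtraction set {5, 9, 11}:
g(0) = mex{} = 0
g(1) = mex{} = 0
g(2) = mex{} = 0
g(3) = mex{} = 0
g(4) = mex{} = 0
g(5) = mex{0} = 1
g(6) = mex{0} = 1
g(7) = mex{0} = 1
g(8) = mex{0} = 1
g(9) = mex{0} = 1
g(10) = mex{0,1} = 2
g(11) = mex{0,1} = 2
g(12) = mex{0,1} = 2
g(13) = mex{0,1} = 2
So g(13) = 2.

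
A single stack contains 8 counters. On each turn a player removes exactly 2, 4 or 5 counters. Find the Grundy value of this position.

Compute g(0), g(1), … for moves {2, 4, 5}:
g(0) = mex{} = 0
g(1) = mex{} = 0
g(2) = mex{0} = 1
g(3) = mex{0} = 1
g(4) = mex{0,1} = 2
g(5) = mex{0,1} = 2
g(6) = mex{0,1,2} = 3
g(7) = mex{1,2} = 0
g(8) = mex{1,2,3} = 0
So g(8) = 0.

0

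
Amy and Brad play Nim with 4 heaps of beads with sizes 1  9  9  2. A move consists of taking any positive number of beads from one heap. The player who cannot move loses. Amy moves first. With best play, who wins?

Compute the nim-sum pairwise:
1 ⊕ 9 = 8
8 ⊕ 9 = 1
1 ⊕ 2 = 3
The nim-sum is 3 ≠ 0, so this is an N-position: the player to move can win; Amy has a winning move.

Amy wins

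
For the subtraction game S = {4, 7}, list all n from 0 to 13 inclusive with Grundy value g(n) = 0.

Compute g(0), g(1), … for moves {4, 7}:
g(0) = mex{} = 0
g(1) = mex{} = 0
g(2) = mex{} = 0
g(3) = mex{} = 0
g(4) = mex{0} = 1
g(5) = mex{0} = 1
g(6) = mex{0} = 1
g(7) = mex{0} = 1
g(8) = mex{0,1} = 2
g(9) = mex{0,1} = 2
g(10) = mex{0,1} = 2
g(11) = mex{1} = 0
g(12) = mex{1,2} = 0
g(13) = mex{1,2} = 0
The P-positions (g = 0) in 0..13 are 0, 1, 2, 3, 11, 12, 13.

0, 1, 2, 3, 11, 12, 13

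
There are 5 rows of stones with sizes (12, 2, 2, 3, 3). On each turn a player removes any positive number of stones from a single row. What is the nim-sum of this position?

12

Write each in binary and XOR column by column:
  1100  (12)
  0010  (2)
  0010  (2)
  0011  (3)
  0011  (3)
  ----
  1100  (12)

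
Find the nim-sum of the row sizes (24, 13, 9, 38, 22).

Nim-sum: 24 ^ 13 ^ 9 ^ 38 ^ 22 = 44.

44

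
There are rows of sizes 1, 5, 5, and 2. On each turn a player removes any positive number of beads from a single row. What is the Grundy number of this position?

In binary:
  001  (1)
  101  (5)
  101  (5)
  010  (2)
  ---
  011  (3)

3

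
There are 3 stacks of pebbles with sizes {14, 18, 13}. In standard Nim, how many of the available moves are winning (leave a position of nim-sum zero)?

1

Bitwise XOR of the heap sizes:
  01110  (14)
  10010  (18)
  01101  (13)
  -----
  10001  (17)
The overall nim-sum is X = 17. A stack of size p has a winning move iff p XOR X < p (reduce it to p XOR X).
  14: 14 XOR 17 = 31 ≥ 14 — no move.
  18: 18 XOR 17 = 3 < 18 — winning move (to 3).
  13: 13 XOR 17 = 28 ≥ 13 — no move.
That gives 1 winning move.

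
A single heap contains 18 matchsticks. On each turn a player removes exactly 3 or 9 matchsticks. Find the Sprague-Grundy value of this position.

0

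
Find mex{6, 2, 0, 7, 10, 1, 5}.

3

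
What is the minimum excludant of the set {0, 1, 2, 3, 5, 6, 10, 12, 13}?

The values 0, 1, 2, 3 are all present; 4 is the first non-negative integer missing from the set.

4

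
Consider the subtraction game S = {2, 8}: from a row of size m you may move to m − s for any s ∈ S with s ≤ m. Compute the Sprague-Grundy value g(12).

Grundy values for subtraction set {2, 8}:
g(0) = mex{} = 0
g(1) = mex{} = 0
g(2) = mex{0} = 1
g(3) = mex{0} = 1
g(4) = mex{1} = 0
g(5) = mex{1} = 0
g(6) = mex{0} = 1
g(7) = mex{0} = 1
g(8) = mex{0,1} = 2
g(9) = mex{0,1} = 2
g(10) = mex{1,2} = 0
g(11) = mex{1,2} = 0
g(12) = mex{0} = 1
So g(12) = 1.

1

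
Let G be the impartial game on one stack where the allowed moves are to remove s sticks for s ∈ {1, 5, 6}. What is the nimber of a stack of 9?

Compute g(0), g(1), … for moves {1, 5, 6}:
g(0) = mex{} = 0
g(1) = mex{0} = 1
g(2) = mex{1} = 0
g(3) = mex{0} = 1
g(4) = mex{1} = 0
g(5) = mex{0} = 1
g(6) = mex{0,1} = 2
g(7) = mex{0,1,2} = 3
g(8) = mex{0,1,3} = 2
g(9) = mex{0,1,2} = 3
So g(9) = 3.

3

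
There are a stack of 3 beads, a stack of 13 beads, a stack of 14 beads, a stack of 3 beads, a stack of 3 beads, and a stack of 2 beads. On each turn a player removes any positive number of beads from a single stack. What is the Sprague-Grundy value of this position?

2

Write each in binary and XOR column by column:
  0011  (3)
  1101  (13)
  1110  (14)
  0011  (3)
  0011  (3)
  0010  (2)
  ----
  0010  (2)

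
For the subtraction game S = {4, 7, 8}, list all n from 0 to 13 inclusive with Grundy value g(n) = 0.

0, 1, 2, 3, 12, 13

Grundy values for subtraction set {4, 7, 8}:
g(0) = mex{} = 0
g(1) = mex{} = 0
g(2) = mex{} = 0
g(3) = mex{} = 0
g(4) = mex{0} = 1
g(5) = mex{0} = 1
g(6) = mex{0} = 1
g(7) = mex{0} = 1
g(8) = mex{0,1} = 2
g(9) = mex{0,1} = 2
g(10) = mex{0,1} = 2
g(11) = mex{0,1} = 2
g(12) = mex{1,2} = 0
g(13) = mex{1,2} = 0
The P-positions (g = 0) in 0..13 are 0, 1, 2, 3, 12, 13.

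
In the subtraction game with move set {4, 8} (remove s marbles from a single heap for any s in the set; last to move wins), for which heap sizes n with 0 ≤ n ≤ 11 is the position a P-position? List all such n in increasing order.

0, 1, 2, 3

Build the Grundy sequence with g(k) = mex{g(k−s) : s ∈ {4, 8}, s ≤ k}:
g(0) = mex{} = 0
g(1) = mex{} = 0
g(2) = mex{} = 0
g(3) = mex{} = 0
g(4) = mex{0} = 1
g(5) = mex{0} = 1
g(6) = mex{0} = 1
g(7) = mex{0} = 1
g(8) = mex{0,1} = 2
g(9) = mex{0,1} = 2
g(10) = mex{0,1} = 2
g(11) = mex{0,1} = 2
The P-positions (g = 0) in 0..11 are 0, 1, 2, 3.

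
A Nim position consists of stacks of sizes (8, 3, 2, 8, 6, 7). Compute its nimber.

0

Compute the nim-sum pairwise:
8 ^ 3 = 11
11 ^ 2 = 9
9 ^ 8 = 1
1 ^ 6 = 7
7 ^ 7 = 0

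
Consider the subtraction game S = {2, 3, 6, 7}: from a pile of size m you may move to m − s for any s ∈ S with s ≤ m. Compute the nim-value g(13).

2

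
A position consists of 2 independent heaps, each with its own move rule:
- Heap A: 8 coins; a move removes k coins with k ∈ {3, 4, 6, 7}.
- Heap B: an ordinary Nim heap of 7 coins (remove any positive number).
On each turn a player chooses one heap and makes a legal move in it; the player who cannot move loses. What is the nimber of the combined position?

5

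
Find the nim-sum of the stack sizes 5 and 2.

7

Nim-sum: 5 ⊕ 2 = 7.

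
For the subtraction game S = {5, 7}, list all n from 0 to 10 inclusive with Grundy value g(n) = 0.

0, 1, 2, 3, 4

Compute g(0), g(1), … for moves {5, 7}:
k:     0  1  2  3  4  5  6  7  8  9 10
g(k):  0  0  0  0  0  1  1  1  1  1  2
The P-positions (g = 0) in 0..10 are 0, 1, 2, 3, 4.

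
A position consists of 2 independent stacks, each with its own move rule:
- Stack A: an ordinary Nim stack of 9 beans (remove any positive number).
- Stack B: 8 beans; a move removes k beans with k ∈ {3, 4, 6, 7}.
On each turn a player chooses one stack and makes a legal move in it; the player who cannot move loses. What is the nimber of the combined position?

Stack A is a plain Nim stack of size 9, so its Grundy value is 9.
Grundy values for stack B (subtraction set {3, 4, 6, 7}):
g(0) = mex{} = 0
g(1) = mex{} = 0
g(2) = mex{} = 0
g(3) = mex{0} = 1
g(4) = mex{0} = 1
g(5) = mex{0} = 1
g(6) = mex{0,1} = 2
g(7) = mex{0,1} = 2
g(8) = mex{0,1} = 2
So g(8) = 2.
By the Sprague-Grundy theorem, the Grundy value of a sum of independent games is the XOR of the component values.
Combined value = 9 XOR 2 = 11.

11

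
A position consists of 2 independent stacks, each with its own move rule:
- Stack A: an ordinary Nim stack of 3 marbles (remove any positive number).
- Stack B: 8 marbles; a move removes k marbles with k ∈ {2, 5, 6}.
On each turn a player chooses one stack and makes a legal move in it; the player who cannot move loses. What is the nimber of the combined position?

Stack A is a plain Nim stack of size 3, so its Grundy value is 3.
Grundy values for stack B (subtraction set {2, 5, 6}):
k:     0  1  2  3  4  5  6  7  8
g(k):  0  0  1  1  0  2  1  3  0
So g(8) = 0.
By the Sprague-Grundy theorem, the Grundy value of a sum of independent games is the XOR of the component values.
Combined value = 3 ⊕ 0 = 3.

3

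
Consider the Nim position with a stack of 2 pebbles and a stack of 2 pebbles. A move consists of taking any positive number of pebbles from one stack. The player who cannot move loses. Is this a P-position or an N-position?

Compute the nim-sum pairwise:
2 ⊕ 2 = 0
The nim-sum is 0, so this is a P-position: the player to move is in a losing position under optimal play.

P-position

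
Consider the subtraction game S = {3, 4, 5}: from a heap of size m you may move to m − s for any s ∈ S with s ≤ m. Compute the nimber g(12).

1

Build the Grundy sequence with g(k) = mex{g(k−s) : s ∈ {3, 4, 5}, s ≤ k}:
k:     0  1  2  3  4  5  6  7  8  9 10 11 12
g(k):  0  0  0  1  1  1  2  2  0  0  0  1  1
So g(12) = 1.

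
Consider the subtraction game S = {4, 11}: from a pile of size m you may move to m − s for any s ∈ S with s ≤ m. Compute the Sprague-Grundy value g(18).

Grundy values for subtraction set {4, 11}:
k:     0  1  2  3  4  5  6  7  8  9 10 11 12 13 14 15 16 17 18
g(k):  0  0  0  0  1  1  1  1  0  0  0  2  1  1  1  0  0  0  0
So g(18) = 0.

0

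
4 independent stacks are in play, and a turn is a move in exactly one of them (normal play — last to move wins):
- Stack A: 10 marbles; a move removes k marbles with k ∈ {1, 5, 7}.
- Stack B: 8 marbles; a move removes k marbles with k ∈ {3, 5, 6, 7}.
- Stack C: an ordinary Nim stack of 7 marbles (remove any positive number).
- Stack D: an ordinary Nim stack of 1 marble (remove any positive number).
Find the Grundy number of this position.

For stack A, compute g(0), g(1), … with moves {1, 5, 7}:
g(0) = mex{} = 0
g(1) = mex{0} = 1
g(2) = mex{1} = 0
g(3) = mex{0} = 1
g(4) = mex{1} = 0
g(5) = mex{0} = 1
g(6) = mex{1} = 0
g(7) = mex{0} = 1
g(8) = mex{1} = 0
g(9) = mex{0} = 1
g(10) = mex{1} = 0
So g(10) = 0.
Grundy values for stack B (subtraction set {3, 5, 6, 7}):
k:     0  1  2  3  4  5  6  7  8
g(k):  0  0  0  1  1  1  2  2  2
So g(8) = 2.
Stack C is a plain Nim stack of size 7, so its Grundy value is 7.
Stack D is a plain Nim stack of size 1, so its Grundy value is 1.
The value of a disjunctive sum is the nim-sum of the parts.
Combined value = 0 ⊕ 2 ⊕ 7 ⊕ 1 = 4.

4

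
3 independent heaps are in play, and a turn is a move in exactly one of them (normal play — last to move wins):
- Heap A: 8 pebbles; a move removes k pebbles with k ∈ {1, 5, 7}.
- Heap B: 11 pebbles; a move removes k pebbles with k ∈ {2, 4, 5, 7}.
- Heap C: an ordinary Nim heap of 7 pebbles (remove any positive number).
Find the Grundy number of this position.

6

Build the Grundy sequence for heap A with g(k) = mex{g(k−s) : s ∈ {1, 5, 7}, s ≤ k}:
g(0) = mex{} = 0
g(1) = mex{0} = 1
g(2) = mex{1} = 0
g(3) = mex{0} = 1
g(4) = mex{1} = 0
g(5) = mex{0} = 1
g(6) = mex{1} = 0
g(7) = mex{0} = 1
g(8) = mex{1} = 0
So g(8) = 0.
Build the Grundy sequence for heap B with g(k) = mex{g(k−s) : s ∈ {2, 4, 5, 7}, s ≤ k}:
g(0) = mex{} = 0
g(1) = mex{} = 0
g(2) = mex{0} = 1
g(3) = mex{0} = 1
g(4) = mex{0,1} = 2
g(5) = mex{0,1} = 2
g(6) = mex{0,1,2} = 3
g(7) = mex{0,1,2} = 3
g(8) = mex{0,1,2,3} = 4
g(9) = mex{1,2,3} = 0
g(10) = mex{1,2,3,4} = 0
g(11) = mex{0,2,3} = 1
So g(11) = 1.
Heap C is a plain Nim heap of size 7, so its Grundy value is 7.
The value of a disjunctive sum is the nim-sum of the parts.
Combined value = 0 XOR 1 XOR 7 = 6.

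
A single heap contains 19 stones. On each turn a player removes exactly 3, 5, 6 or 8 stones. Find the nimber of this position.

2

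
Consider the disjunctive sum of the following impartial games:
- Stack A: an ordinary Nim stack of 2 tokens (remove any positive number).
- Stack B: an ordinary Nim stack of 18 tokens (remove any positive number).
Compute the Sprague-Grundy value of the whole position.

16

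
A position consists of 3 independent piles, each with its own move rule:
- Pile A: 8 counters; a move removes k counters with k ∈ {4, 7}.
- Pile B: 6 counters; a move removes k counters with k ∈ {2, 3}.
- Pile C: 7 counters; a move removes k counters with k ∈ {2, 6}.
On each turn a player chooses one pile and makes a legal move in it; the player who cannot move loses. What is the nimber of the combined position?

Grundy values for pile A (subtraction set {4, 7}):
k:     0  1  2  3  4  5  6  7  8
g(k):  0  0  0  0  1  1  1  1  2
So g(8) = 2.
Build the Grundy sequence for pile B with g(k) = mex{g(k−s) : s ∈ {2, 3}, s ≤ k}:
g(0) = mex{} = 0
g(1) = mex{} = 0
g(2) = mex{0} = 1
g(3) = mex{0} = 1
g(4) = mex{0,1} = 2
g(5) = mex{1} = 0
g(6) = mex{1,2} = 0
So g(6) = 0.
For pile C, compute g(0), g(1), … with moves {2, 6}:
k:     0  1  2  3  4  5  6  7
g(k):  0  0  1  1  0  0  1  1
So g(7) = 1.
The value of a disjunctive sum is the nim-sum of the parts.
Combined value = 2 ⊕ 0 ⊕ 1 = 3.

3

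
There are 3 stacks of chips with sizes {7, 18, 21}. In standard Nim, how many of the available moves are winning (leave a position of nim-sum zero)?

0

Nim-sum: 7 XOR 18 XOR 21 = 0.
The nim-sum is already 0, so every move leaves a nonzero nim-sum — there are no winning moves.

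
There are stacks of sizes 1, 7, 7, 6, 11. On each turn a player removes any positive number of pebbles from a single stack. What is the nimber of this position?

12

Compute the nim-sum pairwise:
1 ^ 7 = 6
6 ^ 7 = 1
1 ^ 6 = 7
7 ^ 11 = 12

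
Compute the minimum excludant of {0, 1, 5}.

2

The values 0, 1 are all present; 2 is the first non-negative integer missing from the set.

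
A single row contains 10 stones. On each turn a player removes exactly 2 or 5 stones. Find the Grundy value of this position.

1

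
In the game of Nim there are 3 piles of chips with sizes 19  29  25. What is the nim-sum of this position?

Nim-sum: 19 XOR 29 XOR 25 = 23.

23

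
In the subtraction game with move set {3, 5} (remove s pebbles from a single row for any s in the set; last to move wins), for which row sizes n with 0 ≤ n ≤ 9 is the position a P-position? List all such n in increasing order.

0, 1, 2, 8, 9

Compute g(0), g(1), … for moves {3, 5}:
k:     0  1  2  3  4  5  6  7  8  9
g(k):  0  0  0  1  1  1  2  2  0  0
The P-positions (g = 0) in 0..9 are 0, 1, 2, 8, 9.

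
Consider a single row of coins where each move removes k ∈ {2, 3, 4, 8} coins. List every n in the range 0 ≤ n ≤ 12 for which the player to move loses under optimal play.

Build the Grundy sequence with g(k) = mex{g(k−s) : s ∈ {2, 3, 4, 8}, s ≤ k}:
k:     0  1  2  3  4  5  6  7  8  9 10 11 12
g(k):  0  0  1  1  2  2  0  0  1  1  2  2  0
The P-positions (g = 0) in 0..12 are 0, 1, 6, 7, 12.

0, 1, 6, 7, 12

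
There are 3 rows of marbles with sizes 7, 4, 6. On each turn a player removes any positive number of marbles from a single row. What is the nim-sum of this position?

5

Nim-sum: 7 ^ 4 ^ 6 = 5.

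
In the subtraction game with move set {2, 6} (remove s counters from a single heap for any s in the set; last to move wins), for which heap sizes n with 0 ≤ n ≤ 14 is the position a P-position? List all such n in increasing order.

Build the Grundy sequence with g(k) = mex{g(k−s) : s ∈ {2, 6}, s ≤ k}:
g(0) = mex{} = 0
g(1) = mex{} = 0
g(2) = mex{0} = 1
g(3) = mex{0} = 1
g(4) = mex{1} = 0
g(5) = mex{1} = 0
g(6) = mex{0} = 1
g(7) = mex{0} = 1
g(8) = mex{1} = 0
g(9) = mex{1} = 0
g(10) = mex{0} = 1
g(11) = mex{0} = 1
g(12) = mex{1} = 0
g(13) = mex{1} = 0
g(14) = mex{0} = 1
The P-positions (g = 0) in 0..14 are 0, 1, 4, 5, 8, 9, 12, 13.

0, 1, 4, 5, 8, 9, 12, 13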